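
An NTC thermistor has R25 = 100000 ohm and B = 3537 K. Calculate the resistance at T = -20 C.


NTC thermistor equation: Rt = R25 * exp(B * (1/T - 1/T25)).
T in Kelvin: 253.15 K, T25 = 298.15 K
1/T - 1/T25 = 1/253.15 - 1/298.15 = 0.00059621
B * (1/T - 1/T25) = 3537 * 0.00059621 = 2.1088
Rt = 100000 * exp(2.1088) = 823832.7 ohm

823832.7 ohm


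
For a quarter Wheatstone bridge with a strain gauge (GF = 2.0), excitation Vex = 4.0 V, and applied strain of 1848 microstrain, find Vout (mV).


Quarter bridge output: Vout = (GF * epsilon * Vex) / 4.
Vout = (2.0 * 1848e-6 * 4.0) / 4
Vout = 0.014784 / 4 V
Vout = 0.003696 V = 3.696 mV

3.696 mV


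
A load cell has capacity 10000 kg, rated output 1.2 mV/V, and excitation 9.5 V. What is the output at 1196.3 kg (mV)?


Vout = rated_output * Vex * (load / capacity).
Vout = 1.2 * 9.5 * (1196.3 / 10000)
Vout = 1.2 * 9.5 * 0.11963
Vout = 1.364 mV

1.364 mV


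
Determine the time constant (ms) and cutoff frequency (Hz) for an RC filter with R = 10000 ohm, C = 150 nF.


Time constant: tau = R * C.
tau = 10000 * 1.50e-07 = 0.0015 s
tau = 1.5 ms
Cutoff frequency: fc = 1 / (2*pi*R*C).
fc = 1 / (2*pi*0.0015) = 106.1 Hz

tau = 1.5 ms, fc = 106.1 Hz


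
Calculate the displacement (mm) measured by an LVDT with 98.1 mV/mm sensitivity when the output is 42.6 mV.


Displacement = Vout / sensitivity.
d = 42.6 / 98.1
d = 0.434 mm

0.434 mm


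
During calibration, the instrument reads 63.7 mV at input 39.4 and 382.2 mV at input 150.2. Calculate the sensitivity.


Sensitivity = (y2 - y1) / (x2 - x1).
S = (382.2 - 63.7) / (150.2 - 39.4)
S = 318.5 / 110.8
S = 2.8745 mV/unit

2.8745 mV/unit


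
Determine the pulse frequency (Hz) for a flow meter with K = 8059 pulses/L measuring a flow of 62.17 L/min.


Frequency = K * Q / 60 (converting L/min to L/s).
f = 8059 * 62.17 / 60
f = 501028.03 / 60
f = 8350.47 Hz

8350.47 Hz


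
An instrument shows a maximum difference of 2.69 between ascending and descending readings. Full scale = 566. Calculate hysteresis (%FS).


Hysteresis = (max difference / full scale) * 100%.
H = (2.69 / 566) * 100
H = 0.475 %FS

0.475 %FS


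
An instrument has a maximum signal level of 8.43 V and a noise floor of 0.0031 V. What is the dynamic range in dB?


Dynamic range = 20 * log10(Vmax / Vnoise).
DR = 20 * log10(8.43 / 0.0031)
DR = 20 * log10(2719.35)
DR = 68.69 dB

68.69 dB


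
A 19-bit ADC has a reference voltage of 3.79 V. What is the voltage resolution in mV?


The resolution (LSB) of an ADC is Vref / 2^n.
LSB = 3.79 / 2^19
LSB = 3.79 / 524288
LSB = 7.23e-06 V = 0.00722885 mV

0.00722885 mV


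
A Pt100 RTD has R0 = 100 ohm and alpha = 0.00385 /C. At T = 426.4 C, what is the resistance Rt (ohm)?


The RTD equation: Rt = R0 * (1 + alpha * T).
Rt = 100 * (1 + 0.00385 * 426.4)
Rt = 100 * (1 + 1.64164)
Rt = 100 * 2.64164
Rt = 264.164 ohm

264.164 ohm


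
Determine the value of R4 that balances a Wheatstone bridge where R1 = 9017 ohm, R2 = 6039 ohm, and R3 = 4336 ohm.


At balance: R1*R4 = R2*R3, so R4 = R2*R3/R1.
R4 = 6039 * 4336 / 9017
R4 = 26185104 / 9017
R4 = 2903.97 ohm

2903.97 ohm


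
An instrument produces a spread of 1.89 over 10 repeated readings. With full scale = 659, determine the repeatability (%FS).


Repeatability = (spread / full scale) * 100%.
R = (1.89 / 659) * 100
R = 0.287 %FS

0.287 %FS


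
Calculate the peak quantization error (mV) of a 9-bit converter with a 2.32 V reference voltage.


The maximum quantization error is +/- LSB/2.
LSB = Vref / 2^n = 2.32 / 512 = 0.00453125 V
Max error = LSB / 2 = 0.00453125 / 2 = 0.00226562 V
Max error = 2.2656 mV

2.2656 mV


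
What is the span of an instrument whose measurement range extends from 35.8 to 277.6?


Span = upper range - lower range.
Span = 277.6 - (35.8)
Span = 241.8

241.8


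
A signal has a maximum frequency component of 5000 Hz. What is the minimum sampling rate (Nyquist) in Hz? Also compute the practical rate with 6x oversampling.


By Nyquist theorem, fs_min = 2 * fmax.
fs_min = 2 * 5000 = 10000 Hz
Practical rate = 6 * fs_min = 6 * 10000 = 60000 Hz

fs_min = 10000 Hz, fs_practical = 60000 Hz


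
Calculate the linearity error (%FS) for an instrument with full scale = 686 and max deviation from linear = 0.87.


Linearity error = (max deviation / full scale) * 100%.
Linearity = (0.87 / 686) * 100
Linearity = 0.127 %FS

0.127 %FS


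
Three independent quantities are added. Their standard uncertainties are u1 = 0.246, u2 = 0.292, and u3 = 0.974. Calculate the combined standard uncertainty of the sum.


For a sum of independent quantities, uc = sqrt(u1^2 + u2^2 + u3^2).
uc = sqrt(0.246^2 + 0.292^2 + 0.974^2)
uc = sqrt(0.060516 + 0.085264 + 0.948676)
uc = 1.0462

1.0462


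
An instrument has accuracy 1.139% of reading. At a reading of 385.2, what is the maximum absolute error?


Absolute error = (accuracy% / 100) * reading.
Error = (1.139 / 100) * 385.2
Error = 0.01139 * 385.2
Error = 4.3874

4.3874


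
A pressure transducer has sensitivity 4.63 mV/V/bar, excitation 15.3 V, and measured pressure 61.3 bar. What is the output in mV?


Output = sensitivity * Vex * P.
Vout = 4.63 * 15.3 * 61.3
Vout = 70.839 * 61.3
Vout = 4342.43 mV

4342.43 mV


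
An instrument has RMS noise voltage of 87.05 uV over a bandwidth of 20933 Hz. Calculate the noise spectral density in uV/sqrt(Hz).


Noise spectral density = Vrms / sqrt(BW).
NSD = 87.05 / sqrt(20933)
NSD = 87.05 / 144.6824
NSD = 0.6017 uV/sqrt(Hz)

0.6017 uV/sqrt(Hz)


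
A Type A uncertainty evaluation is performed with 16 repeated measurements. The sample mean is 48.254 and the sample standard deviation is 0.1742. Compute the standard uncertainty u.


The standard uncertainty for Type A evaluation is u = s / sqrt(n).
u = 0.1742 / sqrt(16)
u = 0.1742 / 4.0
u = 0.0435

0.0435


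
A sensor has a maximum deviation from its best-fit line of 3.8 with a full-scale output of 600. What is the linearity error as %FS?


Linearity error = (max deviation / full scale) * 100%.
Linearity = (3.8 / 600) * 100
Linearity = 0.633 %FS

0.633 %FS


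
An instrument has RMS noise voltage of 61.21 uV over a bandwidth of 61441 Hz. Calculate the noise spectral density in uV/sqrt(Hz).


Noise spectral density = Vrms / sqrt(BW).
NSD = 61.21 / sqrt(61441)
NSD = 61.21 / 247.873
NSD = 0.2469 uV/sqrt(Hz)

0.2469 uV/sqrt(Hz)


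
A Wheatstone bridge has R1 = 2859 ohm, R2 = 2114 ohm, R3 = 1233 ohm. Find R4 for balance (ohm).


At balance: R1*R4 = R2*R3, so R4 = R2*R3/R1.
R4 = 2114 * 1233 / 2859
R4 = 2606562 / 2859
R4 = 911.7 ohm

911.7 ohm


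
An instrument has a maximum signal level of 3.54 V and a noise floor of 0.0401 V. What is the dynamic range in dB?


Dynamic range = 20 * log10(Vmax / Vnoise).
DR = 20 * log10(3.54 / 0.0401)
DR = 20 * log10(88.28)
DR = 38.92 dB

38.92 dB


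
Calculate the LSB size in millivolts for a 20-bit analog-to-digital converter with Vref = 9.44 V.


The resolution (LSB) of an ADC is Vref / 2^n.
LSB = 9.44 / 2^20
LSB = 9.44 / 1048576
LSB = 9e-06 V = 0.00900269 mV

0.00900269 mV


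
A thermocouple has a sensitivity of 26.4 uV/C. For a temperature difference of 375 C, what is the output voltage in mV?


The thermocouple output V = sensitivity * dT.
V = 26.4 uV/C * 375 C
V = 9900.0 uV
V = 9.9 mV

9.9 mV


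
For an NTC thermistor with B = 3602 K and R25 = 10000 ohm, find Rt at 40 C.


NTC thermistor equation: Rt = R25 * exp(B * (1/T - 1/T25)).
T in Kelvin: 313.15 K, T25 = 298.15 K
1/T - 1/T25 = 1/313.15 - 1/298.15 = -0.00016066
B * (1/T - 1/T25) = 3602 * -0.00016066 = -0.5787
Rt = 10000 * exp(-0.5787) = 5606.3 ohm

5606.3 ohm


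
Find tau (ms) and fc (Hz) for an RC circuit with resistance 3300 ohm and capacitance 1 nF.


Time constant: tau = R * C.
tau = 3300 * 1.00e-09 = 3.3e-06 s
tau = 0.0033 ms
Cutoff frequency: fc = 1 / (2*pi*R*C).
fc = 1 / (2*pi*3.3e-06) = 48228.77 Hz

tau = 0.0033 ms, fc = 48228.77 Hz


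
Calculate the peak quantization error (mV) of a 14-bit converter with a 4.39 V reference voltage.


The maximum quantization error is +/- LSB/2.
LSB = Vref / 2^n = 4.39 / 16384 = 0.00026794 V
Max error = LSB / 2 = 0.00026794 / 2 = 0.00013397 V
Max error = 0.134 mV

0.134 mV


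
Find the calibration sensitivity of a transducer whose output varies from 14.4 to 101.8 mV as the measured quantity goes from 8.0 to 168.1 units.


Sensitivity = (y2 - y1) / (x2 - x1).
S = (101.8 - 14.4) / (168.1 - 8.0)
S = 87.4 / 160.1
S = 0.5459 mV/unit

0.5459 mV/unit


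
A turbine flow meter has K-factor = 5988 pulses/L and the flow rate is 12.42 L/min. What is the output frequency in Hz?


Frequency = K * Q / 60 (converting L/min to L/s).
f = 5988 * 12.42 / 60
f = 74370.96 / 60
f = 1239.52 Hz

1239.52 Hz


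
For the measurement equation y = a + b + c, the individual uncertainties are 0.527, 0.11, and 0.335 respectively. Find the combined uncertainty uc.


For a sum of independent quantities, uc = sqrt(u1^2 + u2^2 + u3^2).
uc = sqrt(0.527^2 + 0.11^2 + 0.335^2)
uc = sqrt(0.277729 + 0.0121 + 0.112225)
uc = 0.6341

0.6341


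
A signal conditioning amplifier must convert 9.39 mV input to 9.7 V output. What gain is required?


Gain = Vout / Vin (converting to same units).
G = 9.7 V / 9.39 mV
G = 9700.0 mV / 9.39 mV
G = 1033.01

1033.01


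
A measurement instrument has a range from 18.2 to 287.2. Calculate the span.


Span = upper range - lower range.
Span = 287.2 - (18.2)
Span = 269.0

269.0


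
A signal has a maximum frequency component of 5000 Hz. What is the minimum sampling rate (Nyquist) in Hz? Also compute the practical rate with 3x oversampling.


By Nyquist theorem, fs_min = 2 * fmax.
fs_min = 2 * 5000 = 10000 Hz
Practical rate = 3 * fs_min = 3 * 10000 = 30000 Hz

fs_min = 10000 Hz, fs_practical = 30000 Hz


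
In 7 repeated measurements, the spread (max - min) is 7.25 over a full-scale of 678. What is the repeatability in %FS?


Repeatability = (spread / full scale) * 100%.
R = (7.25 / 678) * 100
R = 1.069 %FS

1.069 %FS


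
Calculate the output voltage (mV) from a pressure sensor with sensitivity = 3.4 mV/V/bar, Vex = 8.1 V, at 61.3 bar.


Output = sensitivity * Vex * P.
Vout = 3.4 * 8.1 * 61.3
Vout = 27.54 * 61.3
Vout = 1688.2 mV

1688.2 mV


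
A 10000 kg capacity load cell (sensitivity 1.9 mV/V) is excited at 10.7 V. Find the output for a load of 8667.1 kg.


Vout = rated_output * Vex * (load / capacity).
Vout = 1.9 * 10.7 * (8667.1 / 10000)
Vout = 1.9 * 10.7 * 0.86671
Vout = 17.62 mV

17.62 mV


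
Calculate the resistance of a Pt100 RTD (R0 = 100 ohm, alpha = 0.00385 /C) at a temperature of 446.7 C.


The RTD equation: Rt = R0 * (1 + alpha * T).
Rt = 100 * (1 + 0.00385 * 446.7)
Rt = 100 * (1 + 1.719795)
Rt = 100 * 2.719795
Rt = 271.979 ohm

271.979 ohm


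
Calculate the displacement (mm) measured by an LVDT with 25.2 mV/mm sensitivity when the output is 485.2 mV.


Displacement = Vout / sensitivity.
d = 485.2 / 25.2
d = 19.254 mm

19.254 mm


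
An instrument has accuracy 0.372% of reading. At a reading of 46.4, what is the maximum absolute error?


Absolute error = (accuracy% / 100) * reading.
Error = (0.372 / 100) * 46.4
Error = 0.00372 * 46.4
Error = 0.1726

0.1726


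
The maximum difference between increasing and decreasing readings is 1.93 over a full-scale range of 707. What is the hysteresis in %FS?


Hysteresis = (max difference / full scale) * 100%.
H = (1.93 / 707) * 100
H = 0.273 %FS

0.273 %FS


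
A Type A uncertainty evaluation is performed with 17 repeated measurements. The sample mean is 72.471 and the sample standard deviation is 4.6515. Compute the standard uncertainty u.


The standard uncertainty for Type A evaluation is u = s / sqrt(n).
u = 4.6515 / sqrt(17)
u = 4.6515 / 4.1231
u = 1.1282

1.1282


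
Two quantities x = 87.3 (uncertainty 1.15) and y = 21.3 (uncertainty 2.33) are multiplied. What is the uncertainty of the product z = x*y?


For a product z = x*y, the relative uncertainty is:
uz/z = sqrt((ux/x)^2 + (uy/y)^2)
Relative uncertainties: ux/x = 1.15/87.3 = 0.013173
uy/y = 2.33/21.3 = 0.10939
z = 87.3 * 21.3 = 1859.5
uz = 1859.5 * sqrt(0.013173^2 + 0.10939^2) = 204.879

204.879


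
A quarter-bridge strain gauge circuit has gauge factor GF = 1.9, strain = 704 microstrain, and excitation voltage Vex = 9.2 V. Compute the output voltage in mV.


Quarter bridge output: Vout = (GF * epsilon * Vex) / 4.
Vout = (1.9 * 704e-6 * 9.2) / 4
Vout = 0.01230592 / 4 V
Vout = 0.00307648 V = 3.0765 mV

3.0765 mV


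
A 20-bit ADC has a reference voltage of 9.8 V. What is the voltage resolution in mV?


The resolution (LSB) of an ADC is Vref / 2^n.
LSB = 9.8 / 2^20
LSB = 9.8 / 1048576
LSB = 9.35e-06 V = 0.00934601 mV

0.00934601 mV


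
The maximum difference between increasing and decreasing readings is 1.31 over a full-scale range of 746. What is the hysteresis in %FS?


Hysteresis = (max difference / full scale) * 100%.
H = (1.31 / 746) * 100
H = 0.176 %FS

0.176 %FS


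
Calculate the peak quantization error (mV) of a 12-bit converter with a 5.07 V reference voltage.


The maximum quantization error is +/- LSB/2.
LSB = Vref / 2^n = 5.07 / 4096 = 0.00123779 V
Max error = LSB / 2 = 0.00123779 / 2 = 0.0006189 V
Max error = 0.6189 mV

0.6189 mV


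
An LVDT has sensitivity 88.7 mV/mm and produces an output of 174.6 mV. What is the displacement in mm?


Displacement = Vout / sensitivity.
d = 174.6 / 88.7
d = 1.968 mm

1.968 mm


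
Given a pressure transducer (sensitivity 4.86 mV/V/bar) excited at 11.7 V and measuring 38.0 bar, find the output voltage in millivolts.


Output = sensitivity * Vex * P.
Vout = 4.86 * 11.7 * 38.0
Vout = 56.862 * 38.0
Vout = 2160.76 mV

2160.76 mV


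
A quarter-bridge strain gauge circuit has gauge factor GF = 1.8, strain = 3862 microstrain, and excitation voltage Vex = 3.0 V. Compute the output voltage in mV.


Quarter bridge output: Vout = (GF * epsilon * Vex) / 4.
Vout = (1.8 * 3862e-6 * 3.0) / 4
Vout = 0.0208548 / 4 V
Vout = 0.0052137 V = 5.2137 mV

5.2137 mV


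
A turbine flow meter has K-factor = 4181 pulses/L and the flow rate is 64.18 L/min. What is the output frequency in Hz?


Frequency = K * Q / 60 (converting L/min to L/s).
f = 4181 * 64.18 / 60
f = 268336.58 / 60
f = 4472.28 Hz

4472.28 Hz


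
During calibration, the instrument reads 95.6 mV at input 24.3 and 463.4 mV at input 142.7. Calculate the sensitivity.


Sensitivity = (y2 - y1) / (x2 - x1).
S = (463.4 - 95.6) / (142.7 - 24.3)
S = 367.8 / 118.4
S = 3.1064 mV/unit

3.1064 mV/unit


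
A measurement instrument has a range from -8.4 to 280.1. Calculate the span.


Span = upper range - lower range.
Span = 280.1 - (-8.4)
Span = 288.5

288.5


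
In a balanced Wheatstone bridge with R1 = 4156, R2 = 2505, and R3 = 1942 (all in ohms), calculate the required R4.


At balance: R1*R4 = R2*R3, so R4 = R2*R3/R1.
R4 = 2505 * 1942 / 4156
R4 = 4864710 / 4156
R4 = 1170.53 ohm

1170.53 ohm


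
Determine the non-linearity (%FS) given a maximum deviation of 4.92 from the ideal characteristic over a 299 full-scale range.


Linearity error = (max deviation / full scale) * 100%.
Linearity = (4.92 / 299) * 100
Linearity = 1.645 %FS

1.645 %FS


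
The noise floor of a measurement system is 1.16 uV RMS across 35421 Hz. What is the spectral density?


Noise spectral density = Vrms / sqrt(BW).
NSD = 1.16 / sqrt(35421)
NSD = 1.16 / 188.2047
NSD = 0.0062 uV/sqrt(Hz)

0.0062 uV/sqrt(Hz)


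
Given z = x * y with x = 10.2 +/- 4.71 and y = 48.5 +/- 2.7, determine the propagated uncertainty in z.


For a product z = x*y, the relative uncertainty is:
uz/z = sqrt((ux/x)^2 + (uy/y)^2)
Relative uncertainties: ux/x = 4.71/10.2 = 0.461765
uy/y = 2.7/48.5 = 0.05567
z = 10.2 * 48.5 = 494.7
uz = 494.7 * sqrt(0.461765^2 + 0.05567^2) = 230.089

230.089


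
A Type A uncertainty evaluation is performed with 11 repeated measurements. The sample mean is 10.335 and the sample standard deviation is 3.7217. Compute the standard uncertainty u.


The standard uncertainty for Type A evaluation is u = s / sqrt(n).
u = 3.7217 / sqrt(11)
u = 3.7217 / 3.3166
u = 1.1221

1.1221


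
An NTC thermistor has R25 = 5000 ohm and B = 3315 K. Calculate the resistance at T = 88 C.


NTC thermistor equation: Rt = R25 * exp(B * (1/T - 1/T25)).
T in Kelvin: 361.15 K, T25 = 298.15 K
1/T - 1/T25 = 1/361.15 - 1/298.15 = -0.00058508
B * (1/T - 1/T25) = 3315 * -0.00058508 = -1.9396
Rt = 5000 * exp(-1.9396) = 718.8 ohm

718.8 ohm


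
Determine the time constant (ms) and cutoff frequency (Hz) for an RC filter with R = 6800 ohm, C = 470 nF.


Time constant: tau = R * C.
tau = 6800 * 4.70e-07 = 0.003196 s
tau = 3.196 ms
Cutoff frequency: fc = 1 / (2*pi*R*C).
fc = 1 / (2*pi*0.003196) = 49.8 Hz

tau = 3.196 ms, fc = 49.8 Hz


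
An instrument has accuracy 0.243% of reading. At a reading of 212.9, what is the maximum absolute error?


Absolute error = (accuracy% / 100) * reading.
Error = (0.243 / 100) * 212.9
Error = 0.00243 * 212.9
Error = 0.5173

0.5173


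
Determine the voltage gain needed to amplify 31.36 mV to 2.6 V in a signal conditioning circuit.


Gain = Vout / Vin (converting to same units).
G = 2.6 V / 31.36 mV
G = 2600.0 mV / 31.36 mV
G = 82.91

82.91


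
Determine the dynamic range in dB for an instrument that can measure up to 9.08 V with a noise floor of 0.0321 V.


Dynamic range = 20 * log10(Vmax / Vnoise).
DR = 20 * log10(9.08 / 0.0321)
DR = 20 * log10(282.87)
DR = 49.03 dB

49.03 dB


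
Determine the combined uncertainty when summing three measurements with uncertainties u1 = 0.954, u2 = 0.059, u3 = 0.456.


For a sum of independent quantities, uc = sqrt(u1^2 + u2^2 + u3^2).
uc = sqrt(0.954^2 + 0.059^2 + 0.456^2)
uc = sqrt(0.910116 + 0.003481 + 0.207936)
uc = 1.059

1.059


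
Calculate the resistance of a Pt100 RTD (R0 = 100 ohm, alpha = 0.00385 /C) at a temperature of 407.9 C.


The RTD equation: Rt = R0 * (1 + alpha * T).
Rt = 100 * (1 + 0.00385 * 407.9)
Rt = 100 * (1 + 1.570415)
Rt = 100 * 2.570415
Rt = 257.041 ohm

257.041 ohm


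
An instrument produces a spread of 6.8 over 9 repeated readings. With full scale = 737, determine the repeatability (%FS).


Repeatability = (spread / full scale) * 100%.
R = (6.8 / 737) * 100
R = 0.923 %FS

0.923 %FS


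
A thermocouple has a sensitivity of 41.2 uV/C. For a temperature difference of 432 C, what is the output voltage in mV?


The thermocouple output V = sensitivity * dT.
V = 41.2 uV/C * 432 C
V = 17798.4 uV
V = 17.798 mV

17.798 mV


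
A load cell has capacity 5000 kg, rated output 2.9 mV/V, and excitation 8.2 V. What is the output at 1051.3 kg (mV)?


Vout = rated_output * Vex * (load / capacity).
Vout = 2.9 * 8.2 * (1051.3 / 5000)
Vout = 2.9 * 8.2 * 0.21026
Vout = 5.0 mV

5.0 mV


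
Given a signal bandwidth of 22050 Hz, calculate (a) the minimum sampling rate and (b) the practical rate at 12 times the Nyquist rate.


By Nyquist theorem, fs_min = 2 * fmax.
fs_min = 2 * 22050 = 44100 Hz
Practical rate = 12 * fs_min = 12 * 44100 = 529200 Hz

fs_min = 44100 Hz, fs_practical = 529200 Hz


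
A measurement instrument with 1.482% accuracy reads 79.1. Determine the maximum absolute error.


Absolute error = (accuracy% / 100) * reading.
Error = (1.482 / 100) * 79.1
Error = 0.01482 * 79.1
Error = 1.1723

1.1723


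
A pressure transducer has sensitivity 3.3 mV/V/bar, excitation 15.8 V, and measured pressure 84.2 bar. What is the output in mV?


Output = sensitivity * Vex * P.
Vout = 3.3 * 15.8 * 84.2
Vout = 52.14 * 84.2
Vout = 4390.19 mV

4390.19 mV


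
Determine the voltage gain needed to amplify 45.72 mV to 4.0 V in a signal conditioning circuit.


Gain = Vout / Vin (converting to same units).
G = 4.0 V / 45.72 mV
G = 4000.0 mV / 45.72 mV
G = 87.49

87.49


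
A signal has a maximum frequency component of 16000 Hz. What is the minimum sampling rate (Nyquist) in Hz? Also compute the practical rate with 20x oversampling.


By Nyquist theorem, fs_min = 2 * fmax.
fs_min = 2 * 16000 = 32000 Hz
Practical rate = 20 * fs_min = 20 * 32000 = 640000 Hz

fs_min = 32000 Hz, fs_practical = 640000 Hz


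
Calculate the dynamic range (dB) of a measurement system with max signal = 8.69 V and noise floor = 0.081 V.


Dynamic range = 20 * log10(Vmax / Vnoise).
DR = 20 * log10(8.69 / 0.081)
DR = 20 * log10(107.28)
DR = 40.61 dB

40.61 dB


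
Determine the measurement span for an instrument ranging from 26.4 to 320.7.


Span = upper range - lower range.
Span = 320.7 - (26.4)
Span = 294.3

294.3


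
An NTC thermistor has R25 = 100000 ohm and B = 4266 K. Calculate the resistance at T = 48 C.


NTC thermistor equation: Rt = R25 * exp(B * (1/T - 1/T25)).
T in Kelvin: 321.15 K, T25 = 298.15 K
1/T - 1/T25 = 1/321.15 - 1/298.15 = -0.00024021
B * (1/T - 1/T25) = 4266 * -0.00024021 = -1.0247
Rt = 100000 * exp(-1.0247) = 35889.6 ohm

35889.6 ohm


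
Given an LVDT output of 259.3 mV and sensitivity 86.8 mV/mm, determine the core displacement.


Displacement = Vout / sensitivity.
d = 259.3 / 86.8
d = 2.987 mm

2.987 mm


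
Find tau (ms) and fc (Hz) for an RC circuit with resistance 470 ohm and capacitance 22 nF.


Time constant: tau = R * C.
tau = 470 * 2.20e-08 = 1.034e-05 s
tau = 0.0103 ms
Cutoff frequency: fc = 1 / (2*pi*R*C).
fc = 1 / (2*pi*1.034e-05) = 15392.16 Hz

tau = 0.0103 ms, fc = 15392.16 Hz


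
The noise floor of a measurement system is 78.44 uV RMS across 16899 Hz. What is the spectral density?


Noise spectral density = Vrms / sqrt(BW).
NSD = 78.44 / sqrt(16899)
NSD = 78.44 / 129.9962
NSD = 0.6034 uV/sqrt(Hz)

0.6034 uV/sqrt(Hz)


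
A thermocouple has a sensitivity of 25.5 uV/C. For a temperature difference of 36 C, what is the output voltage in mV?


The thermocouple output V = sensitivity * dT.
V = 25.5 uV/C * 36 C
V = 918.0 uV
V = 0.918 mV

0.918 mV


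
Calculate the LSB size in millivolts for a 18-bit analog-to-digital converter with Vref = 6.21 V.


The resolution (LSB) of an ADC is Vref / 2^n.
LSB = 6.21 / 2^18
LSB = 6.21 / 262144
LSB = 2.369e-05 V = 0.02368927 mV

0.02368927 mV


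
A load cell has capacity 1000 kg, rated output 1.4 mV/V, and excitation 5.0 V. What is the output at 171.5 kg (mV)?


Vout = rated_output * Vex * (load / capacity).
Vout = 1.4 * 5.0 * (171.5 / 1000)
Vout = 1.4 * 5.0 * 0.1715
Vout = 1.2 mV

1.2 mV


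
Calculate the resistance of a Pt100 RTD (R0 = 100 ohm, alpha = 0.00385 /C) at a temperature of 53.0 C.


The RTD equation: Rt = R0 * (1 + alpha * T).
Rt = 100 * (1 + 0.00385 * 53.0)
Rt = 100 * (1 + 0.20405)
Rt = 100 * 1.20405
Rt = 120.405 ohm

120.405 ohm


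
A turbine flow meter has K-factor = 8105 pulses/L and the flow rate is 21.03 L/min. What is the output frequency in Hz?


Frequency = K * Q / 60 (converting L/min to L/s).
f = 8105 * 21.03 / 60
f = 170448.15 / 60
f = 2840.8 Hz

2840.8 Hz


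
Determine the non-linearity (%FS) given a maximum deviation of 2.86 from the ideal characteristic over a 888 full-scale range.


Linearity error = (max deviation / full scale) * 100%.
Linearity = (2.86 / 888) * 100
Linearity = 0.322 %FS

0.322 %FS


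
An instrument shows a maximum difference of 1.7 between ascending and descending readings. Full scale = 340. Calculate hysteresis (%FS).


Hysteresis = (max difference / full scale) * 100%.
H = (1.7 / 340) * 100
H = 0.5 %FS

0.5 %FS


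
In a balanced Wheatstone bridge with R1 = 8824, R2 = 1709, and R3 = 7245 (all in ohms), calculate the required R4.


At balance: R1*R4 = R2*R3, so R4 = R2*R3/R1.
R4 = 1709 * 7245 / 8824
R4 = 12381705 / 8824
R4 = 1403.19 ohm

1403.19 ohm


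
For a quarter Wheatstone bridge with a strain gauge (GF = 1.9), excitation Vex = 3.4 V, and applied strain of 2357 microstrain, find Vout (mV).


Quarter bridge output: Vout = (GF * epsilon * Vex) / 4.
Vout = (1.9 * 2357e-6 * 3.4) / 4
Vout = 0.01522622 / 4 V
Vout = 0.00380656 V = 3.8066 mV

3.8066 mV


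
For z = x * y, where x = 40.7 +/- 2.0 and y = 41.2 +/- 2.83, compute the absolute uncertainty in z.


For a product z = x*y, the relative uncertainty is:
uz/z = sqrt((ux/x)^2 + (uy/y)^2)
Relative uncertainties: ux/x = 2.0/40.7 = 0.04914
uy/y = 2.83/41.2 = 0.068689
z = 40.7 * 41.2 = 1676.8
uz = 1676.8 * sqrt(0.04914^2 + 0.068689^2) = 141.621

141.621


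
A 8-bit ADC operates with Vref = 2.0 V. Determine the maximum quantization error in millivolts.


The maximum quantization error is +/- LSB/2.
LSB = Vref / 2^n = 2.0 / 256 = 0.0078125 V
Max error = LSB / 2 = 0.0078125 / 2 = 0.00390625 V
Max error = 3.9062 mV

3.9062 mV


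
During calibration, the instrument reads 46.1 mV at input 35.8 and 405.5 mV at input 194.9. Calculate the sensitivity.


Sensitivity = (y2 - y1) / (x2 - x1).
S = (405.5 - 46.1) / (194.9 - 35.8)
S = 359.4 / 159.1
S = 2.259 mV/unit

2.259 mV/unit


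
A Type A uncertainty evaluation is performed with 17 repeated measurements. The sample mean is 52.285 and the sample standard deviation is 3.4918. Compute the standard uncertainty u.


The standard uncertainty for Type A evaluation is u = s / sqrt(n).
u = 3.4918 / sqrt(17)
u = 3.4918 / 4.1231
u = 0.8469

0.8469


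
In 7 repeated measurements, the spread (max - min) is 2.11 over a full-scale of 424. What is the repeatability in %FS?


Repeatability = (spread / full scale) * 100%.
R = (2.11 / 424) * 100
R = 0.498 %FS

0.498 %FS


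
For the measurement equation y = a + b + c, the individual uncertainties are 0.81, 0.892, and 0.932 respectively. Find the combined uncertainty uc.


For a sum of independent quantities, uc = sqrt(u1^2 + u2^2 + u3^2).
uc = sqrt(0.81^2 + 0.892^2 + 0.932^2)
uc = sqrt(0.6561 + 0.795664 + 0.868624)
uc = 1.5233

1.5233


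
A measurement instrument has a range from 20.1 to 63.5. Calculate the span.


Span = upper range - lower range.
Span = 63.5 - (20.1)
Span = 43.4

43.4


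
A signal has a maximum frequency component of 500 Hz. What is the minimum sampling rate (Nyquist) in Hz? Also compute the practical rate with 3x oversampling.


By Nyquist theorem, fs_min = 2 * fmax.
fs_min = 2 * 500 = 1000 Hz
Practical rate = 3 * fs_min = 3 * 1000 = 3000 Hz

fs_min = 1000 Hz, fs_practical = 3000 Hz


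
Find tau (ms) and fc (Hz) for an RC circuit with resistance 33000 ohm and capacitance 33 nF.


Time constant: tau = R * C.
tau = 33000 * 3.30e-08 = 0.001089 s
tau = 1.089 ms
Cutoff frequency: fc = 1 / (2*pi*R*C).
fc = 1 / (2*pi*0.001089) = 146.15 Hz

tau = 1.089 ms, fc = 146.15 Hz


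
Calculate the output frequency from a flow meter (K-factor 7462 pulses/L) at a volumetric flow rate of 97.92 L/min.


Frequency = K * Q / 60 (converting L/min to L/s).
f = 7462 * 97.92 / 60
f = 730679.04 / 60
f = 12177.98 Hz

12177.98 Hz


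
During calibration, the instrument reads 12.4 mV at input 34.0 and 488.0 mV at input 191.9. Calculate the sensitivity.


Sensitivity = (y2 - y1) / (x2 - x1).
S = (488.0 - 12.4) / (191.9 - 34.0)
S = 475.6 / 157.9
S = 3.012 mV/unit

3.012 mV/unit


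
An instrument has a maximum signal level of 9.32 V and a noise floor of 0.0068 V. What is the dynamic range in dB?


Dynamic range = 20 * log10(Vmax / Vnoise).
DR = 20 * log10(9.32 / 0.0068)
DR = 20 * log10(1370.59)
DR = 62.74 dB

62.74 dB


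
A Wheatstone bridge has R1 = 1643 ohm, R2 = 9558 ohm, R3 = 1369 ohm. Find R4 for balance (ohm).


At balance: R1*R4 = R2*R3, so R4 = R2*R3/R1.
R4 = 9558 * 1369 / 1643
R4 = 13084902 / 1643
R4 = 7964.03 ohm

7964.03 ohm


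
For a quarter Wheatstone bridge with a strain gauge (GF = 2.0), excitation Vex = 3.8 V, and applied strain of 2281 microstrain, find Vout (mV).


Quarter bridge output: Vout = (GF * epsilon * Vex) / 4.
Vout = (2.0 * 2281e-6 * 3.8) / 4
Vout = 0.0173356 / 4 V
Vout = 0.0043339 V = 4.3339 mV

4.3339 mV


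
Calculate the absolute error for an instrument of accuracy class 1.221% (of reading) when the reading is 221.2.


Absolute error = (accuracy% / 100) * reading.
Error = (1.221 / 100) * 221.2
Error = 0.01221 * 221.2
Error = 2.7009

2.7009


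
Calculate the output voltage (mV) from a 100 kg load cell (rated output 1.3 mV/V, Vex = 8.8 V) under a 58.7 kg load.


Vout = rated_output * Vex * (load / capacity).
Vout = 1.3 * 8.8 * (58.7 / 100)
Vout = 1.3 * 8.8 * 0.587
Vout = 6.715 mV

6.715 mV


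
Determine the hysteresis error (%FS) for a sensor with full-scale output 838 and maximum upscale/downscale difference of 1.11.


Hysteresis = (max difference / full scale) * 100%.
H = (1.11 / 838) * 100
H = 0.132 %FS

0.132 %FS


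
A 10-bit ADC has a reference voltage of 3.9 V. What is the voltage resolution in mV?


The resolution (LSB) of an ADC is Vref / 2^n.
LSB = 3.9 / 2^10
LSB = 3.9 / 1024
LSB = 0.00380859 V = 3.80859375 mV

3.80859375 mV


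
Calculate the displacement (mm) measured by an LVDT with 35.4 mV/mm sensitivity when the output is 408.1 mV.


Displacement = Vout / sensitivity.
d = 408.1 / 35.4
d = 11.528 mm

11.528 mm


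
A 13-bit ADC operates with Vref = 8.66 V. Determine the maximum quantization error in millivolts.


The maximum quantization error is +/- LSB/2.
LSB = Vref / 2^n = 8.66 / 8192 = 0.00105713 V
Max error = LSB / 2 = 0.00105713 / 2 = 0.00052856 V
Max error = 0.5286 mV

0.5286 mV


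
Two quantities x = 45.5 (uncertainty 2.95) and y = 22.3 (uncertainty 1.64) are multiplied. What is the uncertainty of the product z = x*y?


For a product z = x*y, the relative uncertainty is:
uz/z = sqrt((ux/x)^2 + (uy/y)^2)
Relative uncertainties: ux/x = 2.95/45.5 = 0.064835
uy/y = 1.64/22.3 = 0.073543
z = 45.5 * 22.3 = 1014.6
uz = 1014.6 * sqrt(0.064835^2 + 0.073543^2) = 99.478

99.478


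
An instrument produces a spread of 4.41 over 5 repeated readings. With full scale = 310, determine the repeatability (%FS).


Repeatability = (spread / full scale) * 100%.
R = (4.41 / 310) * 100
R = 1.423 %FS

1.423 %FS


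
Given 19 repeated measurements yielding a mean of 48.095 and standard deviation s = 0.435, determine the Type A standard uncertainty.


The standard uncertainty for Type A evaluation is u = s / sqrt(n).
u = 0.435 / sqrt(19)
u = 0.435 / 4.3589
u = 0.0998

0.0998


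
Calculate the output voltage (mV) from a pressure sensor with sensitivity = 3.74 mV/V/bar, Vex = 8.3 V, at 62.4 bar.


Output = sensitivity * Vex * P.
Vout = 3.74 * 8.3 * 62.4
Vout = 31.042 * 62.4
Vout = 1937.02 mV

1937.02 mV


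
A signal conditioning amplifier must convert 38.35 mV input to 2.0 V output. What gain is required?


Gain = Vout / Vin (converting to same units).
G = 2.0 V / 38.35 mV
G = 2000.0 mV / 38.35 mV
G = 52.15

52.15


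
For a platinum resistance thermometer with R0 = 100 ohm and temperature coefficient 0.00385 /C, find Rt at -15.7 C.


The RTD equation: Rt = R0 * (1 + alpha * T).
Rt = 100 * (1 + 0.00385 * -15.7)
Rt = 100 * (1 + -0.060445)
Rt = 100 * 0.939555
Rt = 93.956 ohm

93.956 ohm


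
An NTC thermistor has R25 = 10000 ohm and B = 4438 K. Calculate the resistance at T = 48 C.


NTC thermistor equation: Rt = R25 * exp(B * (1/T - 1/T25)).
T in Kelvin: 321.15 K, T25 = 298.15 K
1/T - 1/T25 = 1/321.15 - 1/298.15 = -0.00024021
B * (1/T - 1/T25) = 4438 * -0.00024021 = -1.066
Rt = 10000 * exp(-1.066) = 3443.7 ohm

3443.7 ohm


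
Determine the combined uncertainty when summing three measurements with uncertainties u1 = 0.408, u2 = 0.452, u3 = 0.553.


For a sum of independent quantities, uc = sqrt(u1^2 + u2^2 + u3^2).
uc = sqrt(0.408^2 + 0.452^2 + 0.553^2)
uc = sqrt(0.166464 + 0.204304 + 0.305809)
uc = 0.8225

0.8225


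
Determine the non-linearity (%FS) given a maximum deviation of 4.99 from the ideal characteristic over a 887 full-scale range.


Linearity error = (max deviation / full scale) * 100%.
Linearity = (4.99 / 887) * 100
Linearity = 0.563 %FS

0.563 %FS


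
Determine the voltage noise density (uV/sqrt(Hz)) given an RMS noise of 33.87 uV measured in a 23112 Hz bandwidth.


Noise spectral density = Vrms / sqrt(BW).
NSD = 33.87 / sqrt(23112)
NSD = 33.87 / 152.0263
NSD = 0.2228 uV/sqrt(Hz)

0.2228 uV/sqrt(Hz)


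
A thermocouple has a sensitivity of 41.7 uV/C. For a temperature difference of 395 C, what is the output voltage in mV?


The thermocouple output V = sensitivity * dT.
V = 41.7 uV/C * 395 C
V = 16471.5 uV
V = 16.471 mV

16.471 mV


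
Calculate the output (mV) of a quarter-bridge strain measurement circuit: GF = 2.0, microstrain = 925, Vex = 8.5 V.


Quarter bridge output: Vout = (GF * epsilon * Vex) / 4.
Vout = (2.0 * 925e-6 * 8.5) / 4
Vout = 0.015725 / 4 V
Vout = 0.00393125 V = 3.9312 mV

3.9312 mV


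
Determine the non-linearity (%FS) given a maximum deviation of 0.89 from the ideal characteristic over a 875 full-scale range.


Linearity error = (max deviation / full scale) * 100%.
Linearity = (0.89 / 875) * 100
Linearity = 0.102 %FS

0.102 %FS


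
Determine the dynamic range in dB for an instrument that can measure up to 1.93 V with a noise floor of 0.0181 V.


Dynamic range = 20 * log10(Vmax / Vnoise).
DR = 20 * log10(1.93 / 0.0181)
DR = 20 * log10(106.63)
DR = 40.56 dB

40.56 dB


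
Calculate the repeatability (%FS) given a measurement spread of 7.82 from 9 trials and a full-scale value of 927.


Repeatability = (spread / full scale) * 100%.
R = (7.82 / 927) * 100
R = 0.844 %FS

0.844 %FS


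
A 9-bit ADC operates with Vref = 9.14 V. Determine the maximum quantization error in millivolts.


The maximum quantization error is +/- LSB/2.
LSB = Vref / 2^n = 9.14 / 512 = 0.01785156 V
Max error = LSB / 2 = 0.01785156 / 2 = 0.00892578 V
Max error = 8.9258 mV

8.9258 mV


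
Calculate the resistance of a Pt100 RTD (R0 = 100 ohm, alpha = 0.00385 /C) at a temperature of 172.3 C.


The RTD equation: Rt = R0 * (1 + alpha * T).
Rt = 100 * (1 + 0.00385 * 172.3)
Rt = 100 * (1 + 0.663355)
Rt = 100 * 1.663355
Rt = 166.336 ohm

166.336 ohm


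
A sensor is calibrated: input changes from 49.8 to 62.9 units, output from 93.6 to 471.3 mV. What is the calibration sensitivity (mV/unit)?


Sensitivity = (y2 - y1) / (x2 - x1).
S = (471.3 - 93.6) / (62.9 - 49.8)
S = 377.7 / 13.1
S = 28.8321 mV/unit

28.8321 mV/unit


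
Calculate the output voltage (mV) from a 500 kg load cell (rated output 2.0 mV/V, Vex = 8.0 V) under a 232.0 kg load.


Vout = rated_output * Vex * (load / capacity).
Vout = 2.0 * 8.0 * (232.0 / 500)
Vout = 2.0 * 8.0 * 0.464
Vout = 7.424 mV

7.424 mV


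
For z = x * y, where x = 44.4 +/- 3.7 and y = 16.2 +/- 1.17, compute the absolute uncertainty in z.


For a product z = x*y, the relative uncertainty is:
uz/z = sqrt((ux/x)^2 + (uy/y)^2)
Relative uncertainties: ux/x = 3.7/44.4 = 0.083333
uy/y = 1.17/16.2 = 0.072222
z = 44.4 * 16.2 = 719.3
uz = 719.3 * sqrt(0.083333^2 + 0.072222^2) = 79.318

79.318


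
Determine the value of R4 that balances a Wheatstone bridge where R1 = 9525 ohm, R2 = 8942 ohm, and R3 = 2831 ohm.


At balance: R1*R4 = R2*R3, so R4 = R2*R3/R1.
R4 = 8942 * 2831 / 9525
R4 = 25314802 / 9525
R4 = 2657.72 ohm

2657.72 ohm


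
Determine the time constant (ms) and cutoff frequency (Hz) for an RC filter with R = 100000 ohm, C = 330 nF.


Time constant: tau = R * C.
tau = 100000 * 3.30e-07 = 0.033 s
tau = 33.0 ms
Cutoff frequency: fc = 1 / (2*pi*R*C).
fc = 1 / (2*pi*0.033) = 4.82 Hz

tau = 33.0 ms, fc = 4.82 Hz


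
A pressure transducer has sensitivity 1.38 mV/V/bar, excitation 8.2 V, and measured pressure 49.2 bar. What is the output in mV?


Output = sensitivity * Vex * P.
Vout = 1.38 * 8.2 * 49.2
Vout = 11.316 * 49.2
Vout = 556.75 mV

556.75 mV


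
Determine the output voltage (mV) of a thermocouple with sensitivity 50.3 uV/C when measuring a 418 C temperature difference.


The thermocouple output V = sensitivity * dT.
V = 50.3 uV/C * 418 C
V = 21025.4 uV
V = 21.025 mV

21.025 mV


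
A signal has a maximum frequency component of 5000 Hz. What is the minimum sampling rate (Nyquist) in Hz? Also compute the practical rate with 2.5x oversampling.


By Nyquist theorem, fs_min = 2 * fmax.
fs_min = 2 * 5000 = 10000 Hz
Practical rate = 2.5 * fs_min = 2.5 * 10000 = 25000 Hz

fs_min = 10000 Hz, fs_practical = 25000 Hz


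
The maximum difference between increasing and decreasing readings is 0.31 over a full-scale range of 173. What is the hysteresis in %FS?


Hysteresis = (max difference / full scale) * 100%.
H = (0.31 / 173) * 100
H = 0.179 %FS

0.179 %FS


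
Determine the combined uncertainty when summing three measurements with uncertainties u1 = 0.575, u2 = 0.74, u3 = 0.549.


For a sum of independent quantities, uc = sqrt(u1^2 + u2^2 + u3^2).
uc = sqrt(0.575^2 + 0.74^2 + 0.549^2)
uc = sqrt(0.330625 + 0.5476 + 0.301401)
uc = 1.0861

1.0861


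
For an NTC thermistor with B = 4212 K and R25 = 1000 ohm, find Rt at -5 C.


NTC thermistor equation: Rt = R25 * exp(B * (1/T - 1/T25)).
T in Kelvin: 268.15 K, T25 = 298.15 K
1/T - 1/T25 = 1/268.15 - 1/298.15 = 0.00037524
B * (1/T - 1/T25) = 4212 * 0.00037524 = 1.5805
Rt = 1000 * exp(1.5805) = 4857.4 ohm

4857.4 ohm


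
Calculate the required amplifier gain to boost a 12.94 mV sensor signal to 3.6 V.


Gain = Vout / Vin (converting to same units).
G = 3.6 V / 12.94 mV
G = 3600.0 mV / 12.94 mV
G = 278.21

278.21


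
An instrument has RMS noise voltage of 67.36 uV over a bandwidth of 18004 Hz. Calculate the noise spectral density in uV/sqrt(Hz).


Noise spectral density = Vrms / sqrt(BW).
NSD = 67.36 / sqrt(18004)
NSD = 67.36 / 134.179
NSD = 0.502 uV/sqrt(Hz)

0.502 uV/sqrt(Hz)


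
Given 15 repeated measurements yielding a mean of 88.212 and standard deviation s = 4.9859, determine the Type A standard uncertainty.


The standard uncertainty for Type A evaluation is u = s / sqrt(n).
u = 4.9859 / sqrt(15)
u = 4.9859 / 3.873
u = 1.2874

1.2874


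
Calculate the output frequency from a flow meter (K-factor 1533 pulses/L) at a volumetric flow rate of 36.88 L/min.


Frequency = K * Q / 60 (converting L/min to L/s).
f = 1533 * 36.88 / 60
f = 56537.04 / 60
f = 942.28 Hz

942.28 Hz


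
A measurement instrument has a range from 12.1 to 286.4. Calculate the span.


Span = upper range - lower range.
Span = 286.4 - (12.1)
Span = 274.3

274.3


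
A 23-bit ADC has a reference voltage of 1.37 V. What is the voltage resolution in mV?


The resolution (LSB) of an ADC is Vref / 2^n.
LSB = 1.37 / 2^23
LSB = 1.37 / 8388608
LSB = 1.6e-07 V = 0.00016332 mV

0.00016332 mV


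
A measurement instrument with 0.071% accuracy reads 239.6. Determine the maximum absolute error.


Absolute error = (accuracy% / 100) * reading.
Error = (0.071 / 100) * 239.6
Error = 0.00071 * 239.6
Error = 0.1701

0.1701


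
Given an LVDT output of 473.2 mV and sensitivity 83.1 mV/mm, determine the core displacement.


Displacement = Vout / sensitivity.
d = 473.2 / 83.1
d = 5.694 mm

5.694 mm


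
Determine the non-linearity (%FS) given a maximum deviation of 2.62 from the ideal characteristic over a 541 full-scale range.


Linearity error = (max deviation / full scale) * 100%.
Linearity = (2.62 / 541) * 100
Linearity = 0.484 %FS

0.484 %FS


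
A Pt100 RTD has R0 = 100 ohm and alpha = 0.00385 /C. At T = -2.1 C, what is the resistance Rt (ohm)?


The RTD equation: Rt = R0 * (1 + alpha * T).
Rt = 100 * (1 + 0.00385 * -2.1)
Rt = 100 * (1 + -0.008085)
Rt = 100 * 0.991915
Rt = 99.192 ohm

99.192 ohm


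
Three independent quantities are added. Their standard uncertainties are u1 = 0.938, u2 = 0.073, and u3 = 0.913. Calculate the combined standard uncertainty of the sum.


For a sum of independent quantities, uc = sqrt(u1^2 + u2^2 + u3^2).
uc = sqrt(0.938^2 + 0.073^2 + 0.913^2)
uc = sqrt(0.879844 + 0.005329 + 0.833569)
uc = 1.311

1.311


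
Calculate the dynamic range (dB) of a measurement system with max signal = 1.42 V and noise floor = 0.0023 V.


Dynamic range = 20 * log10(Vmax / Vnoise).
DR = 20 * log10(1.42 / 0.0023)
DR = 20 * log10(617.39)
DR = 55.81 dB

55.81 dB
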